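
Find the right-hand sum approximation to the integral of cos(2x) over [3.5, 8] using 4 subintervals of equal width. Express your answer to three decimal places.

Δx = (8 − 3.5)/4 = 1.125.
Right endpoints: 4.625, 5.75, 6.875, 8.
f(4.625) ≈ -0.985, f(5.75) ≈ 0.483, f(6.875) ≈ 0.378, f(8) ≈ -0.958.
Sum = Δx · [f(4.625) + f(5.75) + f(6.875) + f(8)].
Sum ≈ -1.217.

-1.217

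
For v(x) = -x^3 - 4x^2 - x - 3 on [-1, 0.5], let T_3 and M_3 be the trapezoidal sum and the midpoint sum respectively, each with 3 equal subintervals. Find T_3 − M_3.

-0.3046875

T_3 = -5.59375.
M_3 = -5.2890625.
T_3 − M_3 = -0.3046875.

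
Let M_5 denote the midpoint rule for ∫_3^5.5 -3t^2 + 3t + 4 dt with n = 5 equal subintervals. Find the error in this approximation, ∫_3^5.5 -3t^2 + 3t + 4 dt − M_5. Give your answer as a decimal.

Exact integral: ∫_3^5.5 f(t) dt = -97.5.
M_5 = -97.34375.
Error = -97.5 − (-97.34375) = -0.15625.

-0.15625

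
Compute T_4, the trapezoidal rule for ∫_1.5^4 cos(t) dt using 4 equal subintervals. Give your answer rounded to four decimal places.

Δt = (4 − 1.5)/4 = 0.625.
f(1.5) ≈ 0.0707, f(2.125) ≈ -0.5263, f(2.75) ≈ -0.9243, f(3.375) ≈ -0.9729, f(4) ≈ -0.6536.
T_4 = (Δt/2)·[f(t_0) + 2f(t_1) + 2f(t_2) + 2f(t_3) + f(t_4)].
Sum ≈ -1.6968.

-1.6968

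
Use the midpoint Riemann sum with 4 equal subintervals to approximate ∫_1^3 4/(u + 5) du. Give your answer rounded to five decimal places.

Δu = (3 − 1)/4 = 0.5.
Midpoints: 1.25, 1.75, 2.25, 2.75.
f(1.25) = 0.64, f(1.75) = 16/27, f(2.25) = 16/29, f(2.75) = 16/31.
Sum = Δu · [f(1.25) + f(1.75) + f(2.25) + f(2.75)].
Sum ≈ 1.15022.

1.15022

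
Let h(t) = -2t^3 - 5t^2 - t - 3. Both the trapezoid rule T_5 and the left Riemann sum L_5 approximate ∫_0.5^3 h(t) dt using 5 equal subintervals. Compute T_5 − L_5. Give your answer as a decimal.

-25

T_5 = -98.75.
L_5 = -73.75.
T_5 − L_5 = -25.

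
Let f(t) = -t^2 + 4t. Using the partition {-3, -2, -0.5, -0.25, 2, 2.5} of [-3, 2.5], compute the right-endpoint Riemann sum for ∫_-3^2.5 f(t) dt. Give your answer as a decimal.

-4.765625

Subinterval widths: 1, 1.5, 0.25, 2.25, 0.5.
Right endpoints: -2, -0.5, -0.25, 2, 2.5.
f(-2) = -12, f(-0.5) = -2.25, f(-0.25) = -1.0625, f(2) = 4, f(2.5) = 3.75.
Sum = Σ Δt_i · f(t_i).
Sum = -4.765625.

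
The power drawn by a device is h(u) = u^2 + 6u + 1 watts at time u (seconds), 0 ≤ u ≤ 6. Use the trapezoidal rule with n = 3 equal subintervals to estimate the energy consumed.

Δu = (6 − 0)/3 = 2.
h(0) = 1, h(2) = 17, h(4) = 41, h(6) = 73.
T_3 = (Δu/2)·[h(u_0) + 2h(u_1) + 2h(u_2) + h(u_3)].
Sum = 190.

190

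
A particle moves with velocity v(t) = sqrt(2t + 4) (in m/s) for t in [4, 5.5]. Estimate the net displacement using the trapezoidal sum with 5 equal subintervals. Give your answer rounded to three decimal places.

5.508

Δt = (5.5 − 4)/5 = 0.3.
v(4) ≈ 3.464, v(4.3) ≈ 3.550, v(4.6) ≈ 3.633, v(4.9) ≈ 3.715, v(5.2) ≈ 3.795, v(5.5) ≈ 3.873.
T_5 = (Δt/2)·[v(t_0) + 2v(t_1) + ... + 2v(t_{4}) + v(t_5)].
Sum ≈ 5.508.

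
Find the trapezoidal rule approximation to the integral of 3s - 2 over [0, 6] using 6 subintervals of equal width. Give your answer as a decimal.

Δs = (6 − 0)/6 = 1.
f(0) = -2, f(1) = 1, f(2) = 4, f(3) = 7, f(4) = 10, f(5) = 13, f(6) = 16.
T_6 = (Δs/2)·[f(s_0) + 2f(s_1) + ... + 2f(s_{5}) + f(s_6)].
Sum = 42.

42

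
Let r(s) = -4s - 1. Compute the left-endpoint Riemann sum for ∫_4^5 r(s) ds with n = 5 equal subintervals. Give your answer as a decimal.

-18.6

Δs = (5 − 4)/5 = 0.2.
Left endpoints: 4, 4.2, 4.4, 4.6, 4.8.
r(4) = -17, r(4.2) = -17.8, r(4.4) = -18.6, r(4.6) = -19.4, r(4.8) = -20.2.
Sum = Δs · [r(4) + r(4.2) + r(4.4) + r(4.6) + r(4.8)].
Sum = -18.6.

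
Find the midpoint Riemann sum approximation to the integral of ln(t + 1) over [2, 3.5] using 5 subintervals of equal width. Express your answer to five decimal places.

Δt = (3.5 − 2)/5 = 0.3.
Midpoints: 2.15, 2.45, 2.75, 3.05, 3.35.
f(2.15) ≈ 1.14740, f(2.45) ≈ 1.23837, f(2.75) ≈ 1.32176, f(3.05) ≈ 1.39872, f(3.35) ≈ 1.47018.
Sum = Δt · [f(2.15) + f(2.45) + f(2.75) + f(3.05) + f(3.35)].
Sum ≈ 1.97293.

1.97293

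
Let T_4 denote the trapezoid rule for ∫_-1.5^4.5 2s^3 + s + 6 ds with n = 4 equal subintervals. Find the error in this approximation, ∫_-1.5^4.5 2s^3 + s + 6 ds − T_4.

-20.25

Exact integral: ∫_-1.5^4.5 f(s) ds = 247.5.
T_4 = 267.75.
Error = 247.5 − 267.75 = -20.25.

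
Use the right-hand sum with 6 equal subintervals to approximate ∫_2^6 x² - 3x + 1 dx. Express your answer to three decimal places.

Δx = (6 − 2)/6 = 2/3.
Right endpoints: 8/3, 10/3, 4, 14/3, 16/3, 6.
f(8/3) = 1/9, f(10/3) = 19/9, f(4) = 5, f(14/3) = 79/9, f(16/3) = 121/9, f(6) = 19.
Sum = Δx · [f(8/3) + f(10/3) + f(4) + ...].
Sum ≈ 32.296.

32.296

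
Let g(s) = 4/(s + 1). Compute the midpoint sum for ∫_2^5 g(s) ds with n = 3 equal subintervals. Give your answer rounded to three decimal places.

Δs = (5 − 2)/3 = 1.
Midpoints: 2.5, 3.5, 4.5.
g(2.5) = 8/7, g(3.5) = 8/9, g(4.5) = 8/11.
Sum = Δs · [g(2.5) + g(3.5) + g(4.5)].
Sum ≈ 2.759.

2.759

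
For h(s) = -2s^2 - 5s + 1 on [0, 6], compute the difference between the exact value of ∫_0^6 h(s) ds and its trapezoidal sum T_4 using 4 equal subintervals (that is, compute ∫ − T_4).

Exact integral: ∫_0^6 h(s) ds = -228.
T_4 = -232.5.
Error = -228 − (-232.5) = 4.5.

4.5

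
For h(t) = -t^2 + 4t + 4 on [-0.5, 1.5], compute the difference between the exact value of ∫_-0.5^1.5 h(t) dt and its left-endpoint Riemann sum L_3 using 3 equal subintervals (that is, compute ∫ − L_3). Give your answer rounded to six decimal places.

2.148148

Exact integral: ∫_-0.5^1.5 h(t) dt ≈ 10.83333333.
L_3 ≈ 8.68518519.
Error ≈ 10.83333333 − 8.68518519 ≈ 2.148148.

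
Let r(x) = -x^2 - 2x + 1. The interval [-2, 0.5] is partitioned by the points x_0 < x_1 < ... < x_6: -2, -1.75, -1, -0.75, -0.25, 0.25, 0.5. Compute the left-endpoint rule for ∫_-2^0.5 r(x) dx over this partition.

Subinterval widths: 0.25, 0.75, 0.25, 0.5, 0.5, 0.25.
Left endpoints: -2, -1.75, -1, -0.75, -0.25, 0.25.
r(-2) = 1, r(-1.75) = 1.4375, r(-1) = 2, r(-0.75) = 1.9375, r(-0.25) = 1.4375, r(0.25) = 0.4375.
Sum = Σ Δx_i · r(x_i).
Sum = 3.625.

3.625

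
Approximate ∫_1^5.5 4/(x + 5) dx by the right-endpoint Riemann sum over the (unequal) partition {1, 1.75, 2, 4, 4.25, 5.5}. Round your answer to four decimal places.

2.0605

Subinterval widths: 0.75, 0.25, 2, 0.25, 1.25.
Right endpoints: 1.75, 2, 4, 4.25, 5.5.
f(1.75) = 16/27, f(2) = 4/7, f(4) = 4/9, f(4.25) = 16/37, f(5.5) = 8/21.
Sum = Σ Δx_i · f(x_i).
Sum ≈ 2.0605.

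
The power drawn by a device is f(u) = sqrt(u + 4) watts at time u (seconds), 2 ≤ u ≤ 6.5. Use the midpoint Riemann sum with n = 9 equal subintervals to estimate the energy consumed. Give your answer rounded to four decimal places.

12.8852

Δu = (6.5 − 2)/9 = 0.5.
Midpoints: 2.25, 2.75, 3.25, 3.75, 4.25, 4.75, 5.25, 5.75, 6.25.
f(2.25) ≈ 2.5000, f(2.75) ≈ 2.5981, f(3.25) ≈ 2.6926, f(3.75) ≈ 2.7839, f(4.25) ≈ 2.8723, f(4.75) ≈ 2.9580, f(5.25) ≈ 3.0414, f(5.75) ≈ 3.1225, f(6.25) ≈ 3.2016.
Sum = Δu · [f(2.25) + f(2.75) + f(3.25) + ...].
Sum ≈ 12.8852.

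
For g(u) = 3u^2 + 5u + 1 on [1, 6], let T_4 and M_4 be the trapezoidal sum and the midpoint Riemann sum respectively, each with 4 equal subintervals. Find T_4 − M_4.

T_4 = 311.40625.
M_4 = 305.546875.
T_4 − M_4 = 5.859375.

5.859375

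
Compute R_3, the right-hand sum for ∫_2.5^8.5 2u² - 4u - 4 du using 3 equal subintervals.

Δu = (8.5 − 2.5)/3 = 2.
Right endpoints: 4.5, 6.5, 8.5.
f(4.5) = 18.5, f(6.5) = 54.5, f(8.5) = 106.5.
Sum = Δu · [f(4.5) + f(6.5) + f(8.5)].
Sum = 359.

359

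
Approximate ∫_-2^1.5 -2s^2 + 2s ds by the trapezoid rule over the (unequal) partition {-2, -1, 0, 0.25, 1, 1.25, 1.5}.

Subinterval widths: 1, 1, 0.25, 0.75, 0.25, 0.25.
f(-2) = -12, f(-1) = -4, f(0) = 0, f(0.25) = 0.375, f(1) = 0, f(1.25) = -0.625, f(1.5) = -1.5.
On each subinterval the trapezoid contributes (Δs_i/2)·[f(s_{i-1}) + f(s_i)].
Sum = -10.15625.

-10.15625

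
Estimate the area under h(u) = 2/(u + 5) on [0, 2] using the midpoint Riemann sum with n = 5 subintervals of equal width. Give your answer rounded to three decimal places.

Δu = (2 − 0)/5 = 0.4.
Midpoints: 0.2, 0.6, 1, 1.4, 1.8.
h(0.2) = 5/13, h(0.6) = 5/14, h(1) = 1/3, h(1.4) = 0.3125, h(1.8) = 5/17.
Sum = Δu · [h(0.2) + h(0.6) + h(1) + h(1.4) + h(1.8)].
Sum ≈ 0.673.

0.673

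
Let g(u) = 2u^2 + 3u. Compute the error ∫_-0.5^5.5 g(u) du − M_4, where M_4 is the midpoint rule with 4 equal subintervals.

Exact integral: ∫_-0.5^5.5 g(u) du = 156.
M_4 = 153.75.
Error = 156 − 153.75 = 2.25.

2.25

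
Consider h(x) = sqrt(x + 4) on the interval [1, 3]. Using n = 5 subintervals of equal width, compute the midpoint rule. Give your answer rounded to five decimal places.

4.89351

Δx = (3 − 1)/5 = 0.4.
Midpoints: 1.2, 1.6, 2, 2.4, 2.8.
h(1.2) ≈ 2.28035, h(1.6) ≈ 2.36643, h(2) ≈ 2.44949, h(2.4) ≈ 2.52982, h(2.8) ≈ 2.60768.
Sum = Δx · [h(1.2) + h(1.6) + h(2) + h(2.4) + h(2.8)].
Sum ≈ 4.89351.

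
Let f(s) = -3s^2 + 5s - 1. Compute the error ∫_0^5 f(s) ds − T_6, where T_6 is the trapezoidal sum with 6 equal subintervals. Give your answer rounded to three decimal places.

1.736

Exact integral: ∫_0^5 f(s) ds = -67.5.
T_6 ≈ -69.23611.
Error ≈ -67.5 − (-69.23611) ≈ 1.736.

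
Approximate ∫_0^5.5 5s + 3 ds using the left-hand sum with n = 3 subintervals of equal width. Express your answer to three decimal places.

66.917

Δs = (5.5 − 0)/3 = 11/6.
Left endpoints: 0, 11/6, 11/3.
f(0) = 3, f(11/6) = 73/6, f(11/3) = 64/3.
Sum = Δs · [f(0) + f(11/6) + f(11/3)].
Sum ≈ 66.917.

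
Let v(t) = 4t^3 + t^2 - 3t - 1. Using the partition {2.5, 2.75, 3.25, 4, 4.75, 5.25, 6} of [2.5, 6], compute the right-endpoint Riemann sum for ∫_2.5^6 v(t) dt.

1565.75

Subinterval widths: 0.25, 0.5, 0.75, 0.75, 0.5, 0.75.
Right endpoints: 2.75, 3.25, 4, 4.75, 5.25, 6.
v(2.75) = 81.5, v(3.25) = 137.125, v(4) = 259, v(4.75) = 436, v(5.25) = 589.625, v(6) = 881.
Sum = Σ Δt_i · v(t_i).
Sum = 1565.75.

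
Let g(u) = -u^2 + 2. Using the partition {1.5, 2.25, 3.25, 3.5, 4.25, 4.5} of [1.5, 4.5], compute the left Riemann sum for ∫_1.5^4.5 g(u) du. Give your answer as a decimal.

-17.09375

Subinterval widths: 0.75, 1, 0.25, 0.75, 0.25.
Left endpoints: 1.5, 2.25, 3.25, 3.5, 4.25.
g(1.5) = -0.25, g(2.25) = -3.0625, g(3.25) = -8.5625, g(3.5) = -10.25, g(4.25) = -16.0625.
Sum = Σ Δu_i · g(u_i).
Sum = -17.09375.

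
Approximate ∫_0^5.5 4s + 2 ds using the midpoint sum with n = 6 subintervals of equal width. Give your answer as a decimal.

Δs = (5.5 − 0)/6 = 11/12.
Midpoints: 11/24, 1.375, 55/24, 77/24, 4.125, 121/24.
f(11/24) = 23/6, f(1.375) = 7.5, f(55/24) = 67/6, f(77/24) = 89/6, f(4.125) = 18.5, f(121/24) = 133/6.
Sum = Δs · [f(11/24) + f(1.375) + f(55/24) + ...].
Sum = 71.5.

71.5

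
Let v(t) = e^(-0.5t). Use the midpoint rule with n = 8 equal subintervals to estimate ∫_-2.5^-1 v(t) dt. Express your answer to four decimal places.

Δt = (-1 − (-2.5))/8 = 0.1875.
Midpoints: -2.40625, -2.21875, -2.03125, -1.84375, -1.65625, -1.46875, -1.28125, -1.09375.
v(-2.40625) ≈ 3.3305, v(-2.21875) ≈ 3.0325, v(-2.03125) ≈ 2.7611, v(-1.84375) ≈ 2.5140, v(-1.65625) ≈ 2.2890, v(-1.46875) ≈ 2.0842, v(-1.28125) ≈ 1.8977, v(-1.09375) ≈ 1.7278.
Sum = Δt · [v(-2.40625) + v(-2.21875) + v(-2.03125) + ...].
Sum ≈ 3.6819.

3.6819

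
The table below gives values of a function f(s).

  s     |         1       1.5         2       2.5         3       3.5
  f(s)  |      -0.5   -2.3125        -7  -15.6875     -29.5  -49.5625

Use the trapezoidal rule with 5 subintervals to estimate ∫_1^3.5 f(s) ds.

Δs = 0.5.
T_5 = (0.5/2)·[(-0.5) + 2·(-2.3125) + 2·(-7) + 2·(-15.6875) + 2·(-29.5) + (-49.5625)] = -39.765625.

-39.765625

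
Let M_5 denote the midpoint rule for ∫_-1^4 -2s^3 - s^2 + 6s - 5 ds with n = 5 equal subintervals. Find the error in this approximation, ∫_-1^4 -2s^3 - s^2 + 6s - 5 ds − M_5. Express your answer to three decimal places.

Exact integral: ∫_-1^4 f(s) ds ≈ -129.16667.
M_5 = -125.
Error ≈ -129.16667 − (-125) ≈ -4.167.

-4.167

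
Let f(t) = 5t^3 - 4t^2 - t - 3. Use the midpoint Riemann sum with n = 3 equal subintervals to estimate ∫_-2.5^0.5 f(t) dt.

Δt = (0.5 − (-2.5))/3 = 1.
Midpoints: -2, -1, 0.
f(-2) = -57, f(-1) = -11, f(0) = -3.
Sum = Δt · [f(-2) + f(-1) + f(0)].
Sum = -71.

-71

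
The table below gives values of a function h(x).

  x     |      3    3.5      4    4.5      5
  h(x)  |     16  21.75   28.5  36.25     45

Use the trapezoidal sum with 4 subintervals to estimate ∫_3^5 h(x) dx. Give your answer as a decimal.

Δx = 0.5.
T_4 = (0.5/2)·[16 + 2·21.75 + 2·28.5 + 2·36.25 + 45] = 58.5.

58.5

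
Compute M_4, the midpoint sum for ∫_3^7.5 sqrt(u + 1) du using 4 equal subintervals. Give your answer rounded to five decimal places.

11.19182

Δu = (7.5 − 3)/4 = 1.125.
Midpoints: 3.5625, 4.6875, 5.8125, 6.9375.
f(3.5625) ≈ 2.13600, f(4.6875) ≈ 2.38485, f(5.8125) ≈ 2.61008, f(6.9375) ≈ 2.81736.
Sum = Δu · [f(3.5625) + f(4.6875) + f(5.8125) + f(6.9375)].
Sum ≈ 11.19182.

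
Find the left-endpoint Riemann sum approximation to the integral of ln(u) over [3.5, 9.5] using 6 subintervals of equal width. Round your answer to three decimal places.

Δu = (9.5 − 3.5)/6 = 1.
Left endpoints: 3.5, 4.5, 5.5, 6.5, 7.5, 8.5.
f(3.5) ≈ 1.253, f(4.5) ≈ 1.504, f(5.5) ≈ 1.705, f(6.5) ≈ 1.872, f(7.5) ≈ 2.015, f(8.5) ≈ 2.140.
Sum = Δu · [f(3.5) + f(4.5) + f(5.5) + ...].
Sum ≈ 10.488.

10.488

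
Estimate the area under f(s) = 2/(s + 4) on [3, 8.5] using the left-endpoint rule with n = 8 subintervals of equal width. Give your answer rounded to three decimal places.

1.204

Δs = (8.5 − 3)/8 = 0.6875.
Left endpoints: 3, 3.6875, 4.375, 5.0625, 5.75, 6.4375, 7.125, 7.8125.
f(3) = 2/7, f(3.6875) = 32/123, f(4.375) = 16/67, f(5.0625) = 32/145, f(5.75) = 8/39, f(6.4375) = 32/167, f(7.125) = 16/89, f(7.8125) = 32/189.
Sum = Δs · [f(3) + f(3.6875) + f(4.375) + ...].
Sum ≈ 1.204.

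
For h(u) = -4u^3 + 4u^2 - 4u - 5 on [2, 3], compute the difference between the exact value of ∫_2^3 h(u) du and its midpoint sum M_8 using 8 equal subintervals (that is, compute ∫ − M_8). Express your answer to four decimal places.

Exact integral: ∫_2^3 h(u) du ≈ -54.666667.
M_8 = -54.6328125.
Error ≈ -54.666667 − (-54.6328125) ≈ -0.0339.

-0.0339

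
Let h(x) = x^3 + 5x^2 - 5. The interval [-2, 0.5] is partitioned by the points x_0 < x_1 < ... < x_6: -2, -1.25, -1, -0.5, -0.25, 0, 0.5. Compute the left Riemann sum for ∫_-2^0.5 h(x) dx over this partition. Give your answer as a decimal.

0.3203125

Subinterval widths: 0.75, 0.25, 0.5, 0.25, 0.25, 0.5.
Left endpoints: -2, -1.25, -1, -0.5, -0.25, 0.
h(-2) = 7, h(-1.25) = 0.859375, h(-1) = -1, h(-0.5) = -3.875, h(-0.25) = -4.703125, h(0) = -5.
Sum = Σ Δx_i · h(x_i).
Sum = 0.3203125.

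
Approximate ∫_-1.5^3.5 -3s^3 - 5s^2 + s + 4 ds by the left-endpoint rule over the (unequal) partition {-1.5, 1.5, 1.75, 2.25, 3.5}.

-79.20703125

Subinterval widths: 3, 0.25, 0.5, 1.25.
Left endpoints: -1.5, 1.5, 1.75, 2.25.
f(-1.5) = 1.375, f(1.5) = -15.875, f(1.75) = -25.640625, f(2.25) = -53.234375.
Sum = Σ Δs_i · f(s_i).
Sum = -79.20703125.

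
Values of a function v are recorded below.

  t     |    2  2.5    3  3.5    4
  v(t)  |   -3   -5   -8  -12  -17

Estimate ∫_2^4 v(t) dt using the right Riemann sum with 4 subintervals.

Δt = 0.5.
Sum = 0.5·[(-5) + (-8) + (-12) + (-17)] = -21.

-21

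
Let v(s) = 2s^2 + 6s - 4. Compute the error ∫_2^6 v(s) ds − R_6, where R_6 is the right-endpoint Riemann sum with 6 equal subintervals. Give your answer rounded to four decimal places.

-29.9259

Exact integral: ∫_2^6 v(s) ds ≈ 218.666667.
R_6 ≈ 248.592593.
Error ≈ 218.666667 − 248.592593 ≈ -29.9259.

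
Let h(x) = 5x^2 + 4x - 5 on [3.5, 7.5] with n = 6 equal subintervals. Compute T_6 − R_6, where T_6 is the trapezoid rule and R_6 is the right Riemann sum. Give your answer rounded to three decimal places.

-78.667

T_6 ≈ 701.14815.
R_6 ≈ 779.81481.
T_6 − R_6 ≈ -78.667.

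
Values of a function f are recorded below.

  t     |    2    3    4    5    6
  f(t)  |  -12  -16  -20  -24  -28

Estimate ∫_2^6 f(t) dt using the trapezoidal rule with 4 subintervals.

Δt = 1.
T_4 = (1/2)·[(-12) + 2·(-16) + 2·(-20) + 2·(-24) + (-28)] = -80.

-80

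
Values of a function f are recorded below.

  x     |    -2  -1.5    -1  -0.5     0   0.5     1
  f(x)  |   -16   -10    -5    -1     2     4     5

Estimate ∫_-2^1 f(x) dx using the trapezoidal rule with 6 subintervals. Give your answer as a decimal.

Δx = 0.5.
T_6 = (0.5/2)·[(-16) + 2·(-10) + 2·(-5) + 2·(-1) + 2·2 + 2·4 + 5] = -7.75.

-7.75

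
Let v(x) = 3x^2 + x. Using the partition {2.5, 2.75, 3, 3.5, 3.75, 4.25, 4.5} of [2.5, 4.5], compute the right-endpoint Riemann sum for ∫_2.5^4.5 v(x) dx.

91

Subinterval widths: 0.25, 0.25, 0.5, 0.25, 0.5, 0.25.
Right endpoints: 2.75, 3, 3.5, 3.75, 4.25, 4.5.
v(2.75) = 25.4375, v(3) = 30, v(3.5) = 40.25, v(3.75) = 45.9375, v(4.25) = 58.4375, v(4.5) = 65.25.
Sum = Σ Δx_i · v(x_i).
Sum = 91.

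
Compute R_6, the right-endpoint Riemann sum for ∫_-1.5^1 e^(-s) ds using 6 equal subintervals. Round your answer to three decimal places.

Δs = (1 − (-1.5))/6 = 5/12.
Right endpoints: -13/12, -2/3, -0.25, 1/6, 7/12, 1.
f(-13/12) ≈ 2.955, f(-2/3) ≈ 1.948, f(-0.25) ≈ 1.284, f(1/6) ≈ 0.846, f(7/12) ≈ 0.558, f(1) ≈ 0.368.
Sum = Δs · [f(-13/12) + f(-2/3) + f(-0.25) + ...].
Sum ≈ 3.316.

3.316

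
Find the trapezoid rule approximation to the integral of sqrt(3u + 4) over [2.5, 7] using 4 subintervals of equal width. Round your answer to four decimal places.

Δu = (7 − 2.5)/4 = 1.125.
f(2.5) ≈ 3.3912, f(3.625) ≈ 3.8568, f(4.75) ≈ 4.2720, f(5.875) ≈ 4.6503, f(7) ≈ 5.0000.
T_4 = (Δu/2)·[f(u_0) + 2f(u_1) + 2f(u_2) + 2f(u_3) + f(u_4)].
Sum ≈ 19.0965.

19.0965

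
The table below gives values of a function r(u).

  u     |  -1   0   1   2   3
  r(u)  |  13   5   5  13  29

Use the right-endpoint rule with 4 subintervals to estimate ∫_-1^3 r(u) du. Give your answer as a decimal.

52

Δu = 1.
Sum = 1·[5 + 5 + 13 + 29] = 52.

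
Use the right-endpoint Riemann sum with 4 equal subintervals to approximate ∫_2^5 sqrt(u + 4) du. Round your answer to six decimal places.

Δu = (5 − 2)/4 = 0.75.
Right endpoints: 2.75, 3.5, 4.25, 5.
f(2.75) ≈ 2.598076, f(3.5) ≈ 2.738613, f(4.25) ≈ 2.872281, f(5) ≈ 3.000000.
Sum = Δu · [f(2.75) + f(3.5) + f(4.25) + f(5)].
Sum ≈ 8.406728.

8.406728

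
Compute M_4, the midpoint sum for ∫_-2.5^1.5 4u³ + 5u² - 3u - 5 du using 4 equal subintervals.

Δu = (1.5 − (-2.5))/4 = 1.
Midpoints: -2, -1, 0, 1.
f(-2) = -11, f(-1) = -1, f(0) = -5, f(1) = 1.
Sum = Δu · [f(-2) + f(-1) + f(0) + f(1)].
Sum = -16.

-16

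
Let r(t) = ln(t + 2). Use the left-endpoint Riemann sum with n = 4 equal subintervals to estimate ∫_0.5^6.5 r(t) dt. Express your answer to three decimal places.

8.930

Δt = (6.5 − 0.5)/4 = 1.5.
Left endpoints: 0.5, 2, 3.5, 5.
r(0.5) ≈ 0.916, r(2) ≈ 1.386, r(3.5) ≈ 1.705, r(5) ≈ 1.946.
Sum = Δt · [r(0.5) + r(2) + r(3.5) + r(5)].
Sum ≈ 8.930.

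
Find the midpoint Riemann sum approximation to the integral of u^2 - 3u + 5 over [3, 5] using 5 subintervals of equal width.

18.64

Δu = (5 − 3)/5 = 0.4.
Midpoints: 3.2, 3.6, 4, 4.4, 4.8.
f(3.2) = 5.64, f(3.6) = 7.16, f(4) = 9, f(4.4) = 11.16, f(4.8) = 13.64.
Sum = Δu · [f(3.2) + f(3.6) + f(4) + f(4.4) + f(4.8)].
Sum = 18.64.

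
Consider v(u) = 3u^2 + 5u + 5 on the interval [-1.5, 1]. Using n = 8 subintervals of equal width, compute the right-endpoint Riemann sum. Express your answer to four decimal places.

Δu = (1 − (-1.5))/8 = 0.3125.
Right endpoints: -1.1875, -0.875, -0.5625, -0.25, 0.0625, 0.375, 0.6875, 1.
v(-1.1875) = 3.29296875, v(-0.875) = 2.921875, v(-0.5625) = 3.13671875, v(-0.25) = 3.9375, v(0.0625) = 5.32421875, v(0.375) = 7.296875, v(0.6875) = 9.85546875, v(1) = 13.
Sum = Δu · [v(-1.1875) + v(-0.875) + v(-0.5625) + ...].
Sum ≈ 15.2393.

15.2393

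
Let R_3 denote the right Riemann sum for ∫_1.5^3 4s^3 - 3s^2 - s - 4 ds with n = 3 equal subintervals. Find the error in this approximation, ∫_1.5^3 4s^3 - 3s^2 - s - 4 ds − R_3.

-19.6875

Exact integral: ∫_1.5^3 f(s) ds = 42.9375.
R_3 = 62.625.
Error = 42.9375 − 62.625 = -19.6875.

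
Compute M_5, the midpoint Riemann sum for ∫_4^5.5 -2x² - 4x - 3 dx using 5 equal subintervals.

Δx = (5.5 − 4)/5 = 0.3.
Midpoints: 4.15, 4.45, 4.75, 5.05, 5.35.
f(4.15) = -54.045, f(4.45) = -60.405, f(4.75) = -67.125, f(5.05) = -74.205, f(5.35) = -81.645.
Sum = Δx · [f(4.15) + f(4.45) + f(4.75) + f(5.05) + f(5.35)].
Sum = -101.2275.

-101.2275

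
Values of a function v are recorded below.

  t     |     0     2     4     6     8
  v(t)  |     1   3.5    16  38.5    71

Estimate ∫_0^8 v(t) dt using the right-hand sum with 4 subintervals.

Δt = 2.
Sum = 2·[3.5 + 16 + 38.5 + 71] = 258.

258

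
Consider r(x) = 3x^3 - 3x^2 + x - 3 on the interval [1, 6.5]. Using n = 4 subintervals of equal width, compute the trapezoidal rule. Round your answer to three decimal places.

Δx = (6.5 − 1)/4 = 1.375.
r(1) = -2, r(2.375) = 11593/512, r(3.75) = 116.765625, r(5.125) = 167507/512, r(6.5) = 700.625.
T_4 = (Δx/2)·[r(x_0) + 2r(x_1) + 2r(x_2) + 2r(x_3) + r(x_4)].
Sum ≈ 1121.839.

1121.839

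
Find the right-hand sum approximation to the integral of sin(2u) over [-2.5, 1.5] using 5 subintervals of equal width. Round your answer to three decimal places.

Δu = (1.5 − (-2.5))/5 = 0.8.
Right endpoints: -1.7, -0.9, -0.1, 0.7, 1.5.
f(-1.7) ≈ 0.256, f(-0.9) ≈ -0.974, f(-0.1) ≈ -0.199, f(0.7) ≈ 0.985, f(1.5) ≈ 0.141.
Sum = Δu · [f(-1.7) + f(-0.9) + f(-0.1) + f(0.7) + f(1.5)].
Sum ≈ 0.168.

0.168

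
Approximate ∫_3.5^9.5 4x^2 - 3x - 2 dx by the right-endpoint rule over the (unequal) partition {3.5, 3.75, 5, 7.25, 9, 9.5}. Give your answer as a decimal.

Subinterval widths: 0.25, 1.25, 2.25, 1.75, 0.5.
Right endpoints: 3.75, 5, 7.25, 9, 9.5.
f(3.75) = 43, f(5) = 83, f(7.25) = 186.5, f(9) = 295, f(9.5) = 330.5.
Sum = Σ Δx_i · f(x_i).
Sum = 1215.625.

1215.625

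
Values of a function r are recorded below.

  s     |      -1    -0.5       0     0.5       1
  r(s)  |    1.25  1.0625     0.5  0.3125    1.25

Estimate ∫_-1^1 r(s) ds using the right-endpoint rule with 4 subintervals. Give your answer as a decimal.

Δs = 0.5.
Sum = 0.5·[1.0625 + 0.5 + 0.3125 + 1.25] = 1.5625.

1.5625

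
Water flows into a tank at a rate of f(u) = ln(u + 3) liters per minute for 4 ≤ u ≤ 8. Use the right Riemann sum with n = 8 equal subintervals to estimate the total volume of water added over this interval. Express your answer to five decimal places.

8.86739

Δu = (8 − 4)/8 = 0.5.
Right endpoints: 4.5, 5, 5.5, 6, 6.5, 7, 7.5, 8.
f(4.5) ≈ 2.01490, f(5) ≈ 2.07944, f(5.5) ≈ 2.14007, f(6) ≈ 2.19722, f(6.5) ≈ 2.25129, f(7) ≈ 2.30259, f(7.5) ≈ 2.35138, f(8) ≈ 2.39790.
Sum = Δu · [f(4.5) + f(5) + f(5.5) + ...].
Sum ≈ 8.86739.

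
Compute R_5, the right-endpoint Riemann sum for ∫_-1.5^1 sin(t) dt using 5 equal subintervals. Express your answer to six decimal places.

Δt = (1 − (-1.5))/5 = 0.5.
Right endpoints: -1, -0.5, 0, 0.5, 1.
f(-1) ≈ -0.841471, f(-0.5) ≈ -0.479426, f(0) ≈ 0.000000, f(0.5) ≈ 0.479426, f(1) ≈ 0.841471.
Sum = Δt · [f(-1) + f(-0.5) + f(0) + f(0.5) + f(1)].
Sum ≈ 0.000000.

0.000000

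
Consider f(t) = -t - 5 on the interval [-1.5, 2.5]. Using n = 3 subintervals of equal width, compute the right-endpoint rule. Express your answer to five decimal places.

Δt = (2.5 − (-1.5))/3 = 4/3.
Right endpoints: -1/6, 7/6, 2.5.
f(-1/6) = -29/6, f(7/6) = -37/6, f(2.5) = -7.5.
Sum = Δt · [f(-1/6) + f(7/6) + f(2.5)].
Sum ≈ -24.66667.

-24.66667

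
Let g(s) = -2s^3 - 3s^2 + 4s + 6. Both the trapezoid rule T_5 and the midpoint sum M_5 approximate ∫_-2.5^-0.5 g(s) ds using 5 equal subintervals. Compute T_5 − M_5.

T_5 = 4.32.
M_5 = 3.84.
T_5 − M_5 = 0.48.

0.48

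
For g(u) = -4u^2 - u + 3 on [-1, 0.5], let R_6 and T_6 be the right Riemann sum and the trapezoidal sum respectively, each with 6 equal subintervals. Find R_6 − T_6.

0.1875

R_6 = 3.5.
T_6 = 3.3125.
R_6 − T_6 = 0.1875.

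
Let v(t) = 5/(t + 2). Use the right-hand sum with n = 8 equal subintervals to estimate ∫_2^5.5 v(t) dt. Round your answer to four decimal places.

3.0190

Δt = (5.5 − 2)/8 = 0.4375.
Right endpoints: 2.4375, 2.875, 3.3125, 3.75, 4.1875, 4.625, 5.0625, 5.5.
v(2.4375) = 80/71, v(2.875) = 40/39, v(3.3125) = 16/17, v(3.75) = 20/23, v(4.1875) = 80/99, v(4.625) = 40/53, v(5.0625) = 80/113, v(5.5) = 2/3.
Sum = Δt · [v(2.4375) + v(2.875) + v(3.3125) + ...].
Sum ≈ 3.0190.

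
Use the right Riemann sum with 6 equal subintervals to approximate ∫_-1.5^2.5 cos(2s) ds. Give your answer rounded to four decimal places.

0.0781

Δs = (2.5 − (-1.5))/6 = 2/3.
Right endpoints: -5/6, -1/6, 0.5, 7/6, 11/6, 2.5.
f(-5/6) ≈ -0.0957, f(-1/6) ≈ 0.9450, f(0.5) ≈ 0.5403, f(7/6) ≈ -0.6908, f(11/6) ≈ -0.8653, f(2.5) ≈ 0.2837.
Sum = Δs · [f(-5/6) + f(-1/6) + f(0.5) + ...].
Sum ≈ 0.0781.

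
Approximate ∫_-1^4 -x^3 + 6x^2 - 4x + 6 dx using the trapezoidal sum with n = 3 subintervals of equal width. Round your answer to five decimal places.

69.72222

Δx = (4 − (-1))/3 = 5/3.
f(-1) = 17, f(2/3) = 154/27, f(7/3) = 449/27, f(4) = 22.
T_3 = (Δx/2)·[f(x_0) + 2f(x_1) + 2f(x_2) + f(x_3)].
Sum ≈ 69.72222.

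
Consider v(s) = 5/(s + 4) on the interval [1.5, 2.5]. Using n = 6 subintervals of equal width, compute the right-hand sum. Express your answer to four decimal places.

0.8237

Δs = (2.5 − 1.5)/6 = 1/6.
Right endpoints: 5/3, 11/6, 2, 13/6, 7/3, 2.5.
v(5/3) = 15/17, v(11/6) = 6/7, v(2) = 5/6, v(13/6) = 30/37, v(7/3) = 15/19, v(2.5) = 10/13.
Sum = Δs · [v(5/3) + v(11/6) + v(2) + ...].
Sum ≈ 0.8237.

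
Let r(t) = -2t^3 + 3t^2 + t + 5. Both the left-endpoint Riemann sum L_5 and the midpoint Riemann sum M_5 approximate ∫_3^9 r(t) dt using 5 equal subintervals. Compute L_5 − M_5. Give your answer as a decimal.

637.92

L_5 = -1810.32.
M_5 = -2448.24.
L_5 − M_5 = 637.92.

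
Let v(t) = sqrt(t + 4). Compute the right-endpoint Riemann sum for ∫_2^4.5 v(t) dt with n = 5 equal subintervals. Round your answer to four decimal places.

6.8389

Δt = (4.5 − 2)/5 = 0.5.
Right endpoints: 2.5, 3, 3.5, 4, 4.5.
v(2.5) ≈ 2.5495, v(3) ≈ 2.6458, v(3.5) ≈ 2.7386, v(4) ≈ 2.8284, v(4.5) ≈ 2.9155.
Sum = Δt · [v(2.5) + v(3) + v(3.5) + v(4) + v(4.5)].
Sum ≈ 6.8389.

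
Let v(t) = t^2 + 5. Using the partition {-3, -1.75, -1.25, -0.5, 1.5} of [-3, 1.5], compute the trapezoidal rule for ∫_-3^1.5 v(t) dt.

34.375

Subinterval widths: 1.25, 0.5, 0.75, 2.
v(-3) = 14, v(-1.75) = 8.0625, v(-1.25) = 6.5625, v(-0.5) = 5.25, v(1.5) = 7.25.
On each subinterval the trapezoid contributes (Δt_i/2)·[v(t_{i-1}) + v(t_i)].
Sum = 34.375.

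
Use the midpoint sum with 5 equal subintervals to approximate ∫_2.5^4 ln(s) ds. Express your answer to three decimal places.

1.755

Δs = (4 − 2.5)/5 = 0.3.
Midpoints: 2.65, 2.95, 3.25, 3.55, 3.85.
f(2.65) ≈ 0.975, f(2.95) ≈ 1.082, f(3.25) ≈ 1.179, f(3.55) ≈ 1.267, f(3.85) ≈ 1.348.
Sum = Δs · [f(2.65) + f(2.95) + f(3.25) + f(3.55) + f(3.85)].
Sum ≈ 1.755.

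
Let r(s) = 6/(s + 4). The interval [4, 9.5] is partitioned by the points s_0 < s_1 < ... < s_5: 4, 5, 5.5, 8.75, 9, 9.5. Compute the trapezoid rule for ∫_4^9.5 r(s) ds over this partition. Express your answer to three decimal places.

3.167

Subinterval widths: 1, 0.5, 3.25, 0.25, 0.5.
r(4) = 0.75, r(5) = 2/3, r(5.5) = 12/19, r(8.75) = 8/17, r(9) = 6/13, r(9.5) = 4/9.
On each subinterval the trapezoid contributes (Δs_i/2)·[r(s_{i-1}) + r(s_i)].
Sum ≈ 3.167.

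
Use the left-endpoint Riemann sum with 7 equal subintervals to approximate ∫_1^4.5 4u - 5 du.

Δu = (4.5 − 1)/7 = 0.5.
Left endpoints: 1, 1.5, 2, 2.5, 3, 3.5, 4.
f(1) = -1, f(1.5) = 1, f(2) = 3, f(2.5) = 5, f(3) = 7, f(3.5) = 9, f(4) = 11.
Sum = Δu · [f(1) + f(1.5) + f(2) + ...].
Sum = 17.5.

17.5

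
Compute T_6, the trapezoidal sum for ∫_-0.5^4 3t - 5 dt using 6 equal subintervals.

Δt = (4 − (-0.5))/6 = 0.75.
f(-0.5) = -6.5, f(0.25) = -4.25, f(1) = -2, f(1.75) = 0.25, f(2.5) = 2.5, f(3.25) = 4.75, f(4) = 7.
T_6 = (Δt/2)·[f(t_0) + 2f(t_1) + ... + 2f(t_{5}) + f(t_6)].
Sum = 1.125.

1.125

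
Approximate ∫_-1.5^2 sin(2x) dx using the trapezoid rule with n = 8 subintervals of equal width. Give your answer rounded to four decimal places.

Δx = (2 − (-1.5))/8 = 0.4375.
f(-1.5) ≈ -0.1411, f(-1.0625) ≈ -0.8503, f(-0.625) ≈ -0.9490, f(-0.1875) ≈ -0.3663, f(0.25) ≈ 0.4794, f(0.6875) ≈ 0.9809, f(1.125) ≈ 0.7781, f(1.5625) ≈ 0.0166, f(2) ≈ -0.7568.
T_8 = (Δx/2)·[f(x_0) + 2f(x_1) + ... + 2f(x_{7}) + f(x_8)].
Sum ≈ -0.1573.

-0.1573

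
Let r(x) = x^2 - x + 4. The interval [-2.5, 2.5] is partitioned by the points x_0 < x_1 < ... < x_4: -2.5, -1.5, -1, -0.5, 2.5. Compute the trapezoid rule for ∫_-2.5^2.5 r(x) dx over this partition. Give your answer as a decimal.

Subinterval widths: 1, 0.5, 0.5, 3.
r(-2.5) = 12.75, r(-1.5) = 7.75, r(-1) = 6, r(-0.5) = 4.75, r(2.5) = 7.75.
On each subinterval the trapezoid contributes (Δx_i/2)·[r(x_{i-1}) + r(x_i)].
Sum = 35.125.

35.125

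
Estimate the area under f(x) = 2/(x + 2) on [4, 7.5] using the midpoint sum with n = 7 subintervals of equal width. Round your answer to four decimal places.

Δx = (7.5 − 4)/7 = 0.5.
Midpoints: 4.25, 4.75, 5.25, 5.75, 6.25, 6.75, 7.25.
f(4.25) = 0.32, f(4.75) = 8/27, f(5.25) = 8/29, f(5.75) = 8/31, f(6.25) = 8/33, f(6.75) = 8/35, f(7.25) = 8/37.
Sum = Δx · [f(4.25) + f(4.75) + f(5.25) + ...].
Sum ≈ 0.9187.

0.9187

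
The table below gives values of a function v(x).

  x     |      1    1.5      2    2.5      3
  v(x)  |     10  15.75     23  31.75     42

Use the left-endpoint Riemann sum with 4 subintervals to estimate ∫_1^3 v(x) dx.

Δx = 0.5.
Sum = 0.5·[10 + 15.75 + 23 + 31.75] = 40.25.

40.25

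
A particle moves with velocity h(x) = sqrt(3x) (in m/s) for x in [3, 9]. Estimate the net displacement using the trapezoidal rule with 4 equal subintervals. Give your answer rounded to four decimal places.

Δx = (9 − 3)/4 = 1.5.
h(3) ≈ 3.0000, h(4.5) ≈ 3.6742, h(6) ≈ 4.2426, h(7.5) ≈ 4.7434, h(9) ≈ 5.1962.
T_4 = (Δx/2)·[h(x_0) + 2h(x_1) + 2h(x_2) + 2h(x_3) + h(x_4)].
Sum ≈ 25.1376.

25.1376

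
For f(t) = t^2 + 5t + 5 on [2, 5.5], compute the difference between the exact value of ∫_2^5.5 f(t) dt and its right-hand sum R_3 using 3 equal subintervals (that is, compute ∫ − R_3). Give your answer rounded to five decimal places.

-26.31481

Exact integral: ∫_2^5.5 f(t) dt ≈ 135.9166667.
R_3 ≈ 162.2314815.
Error ≈ 135.9166667 − 162.2314815 ≈ -26.31481.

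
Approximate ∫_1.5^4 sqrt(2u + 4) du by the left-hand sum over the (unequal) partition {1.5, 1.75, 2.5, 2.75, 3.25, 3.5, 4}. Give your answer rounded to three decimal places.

Subinterval widths: 0.25, 0.75, 0.25, 0.5, 0.25, 0.5.
Left endpoints: 1.5, 1.75, 2.5, 2.75, 3.25, 3.5.
f(1.5) ≈ 2.646, f(1.75) ≈ 2.739, f(2.5) ≈ 3.000, f(2.75) ≈ 3.082, f(3.25) ≈ 3.240, f(3.5) ≈ 3.317.
Sum = Σ Δu_i · f(u_i).
Sum ≈ 7.475.

7.475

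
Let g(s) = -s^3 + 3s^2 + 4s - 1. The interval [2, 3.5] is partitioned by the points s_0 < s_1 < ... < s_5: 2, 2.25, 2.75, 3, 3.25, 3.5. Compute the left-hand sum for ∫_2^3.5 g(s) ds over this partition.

Subinterval widths: 0.25, 0.5, 0.25, 0.25, 0.25.
Left endpoints: 2, 2.25, 2.75, 3, 3.25.
g(2) = 11, g(2.25) = 11.796875, g(2.75) = 11.890625, g(3) = 11, g(3.25) = 9.359375.
Sum = Σ Δs_i · g(s_i).
Sum = 16.7109375.

16.7109375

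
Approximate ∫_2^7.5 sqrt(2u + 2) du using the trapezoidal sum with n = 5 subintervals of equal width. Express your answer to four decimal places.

Δu = (7.5 − 2)/5 = 1.1.
f(2) ≈ 2.4495, f(3.1) ≈ 2.8636, f(4.2) ≈ 3.2249, f(5.3) ≈ 3.5496, f(6.4) ≈ 3.8471, f(7.5) ≈ 4.1231.
T_5 = (Δu/2)·[f(u_0) + 2f(u_1) + ... + 2f(u_{4}) + f(u_5)].
Sum ≈ 18.4486.

18.4486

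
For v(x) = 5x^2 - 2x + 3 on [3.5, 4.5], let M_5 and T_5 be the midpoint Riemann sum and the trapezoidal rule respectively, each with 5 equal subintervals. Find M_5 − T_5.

M_5 = 75.4.
T_5 = 75.45.
M_5 − T_5 = -0.05.

-0.05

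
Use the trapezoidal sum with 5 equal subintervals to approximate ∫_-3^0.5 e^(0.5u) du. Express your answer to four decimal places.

Δu = (0.5 − (-3))/5 = 0.7.
f(-3) ≈ 0.2231, f(-2.3) ≈ 0.3166, f(-1.6) ≈ 0.4493, f(-0.9) ≈ 0.6376, f(-0.2) ≈ 0.9048, f(0.5) ≈ 1.2840.
T_5 = (Δu/2)·[f(u_0) + 2f(u_1) + ... + 2f(u_{4}) + f(u_5)].
Sum ≈ 2.1434.

2.1434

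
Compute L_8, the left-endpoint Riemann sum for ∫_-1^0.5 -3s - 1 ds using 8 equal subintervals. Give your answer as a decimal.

0.046875

Δs = (0.5 − (-1))/8 = 0.1875.
Left endpoints: -1, -0.8125, -0.625, -0.4375, -0.25, -0.0625, 0.125, 0.3125.
f(-1) = 2, f(-0.8125) = 1.4375, f(-0.625) = 0.875, f(-0.4375) = 0.3125, f(-0.25) = -0.25, f(-0.0625) = -0.8125, f(0.125) = -1.375, f(0.3125) = -1.9375.
Sum = Δs · [f(-1) + f(-0.8125) + f(-0.625) + ...].
Sum = 0.046875.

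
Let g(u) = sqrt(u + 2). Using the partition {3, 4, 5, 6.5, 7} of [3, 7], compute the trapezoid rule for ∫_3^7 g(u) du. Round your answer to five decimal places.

10.54019

Subinterval widths: 1, 1, 1.5, 0.5.
g(3) ≈ 2.23607, g(4) ≈ 2.44949, g(5) ≈ 2.64575, g(6.5) ≈ 2.91548, g(7) ≈ 3.00000.
On each subinterval the trapezoid contributes (Δu_i/2)·[g(u_{i-1}) + g(u_i)].
Sum ≈ 10.54019.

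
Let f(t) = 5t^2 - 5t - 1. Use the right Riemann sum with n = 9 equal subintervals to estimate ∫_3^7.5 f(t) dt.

589.875

Δt = (7.5 − 3)/9 = 0.5.
Right endpoints: 3.5, 4, 4.5, 5, 5.5, 6, 6.5, 7, 7.5.
f(3.5) = 42.75, f(4) = 59, f(4.5) = 77.75, f(5) = 99, f(5.5) = 122.75, f(6) = 149, f(6.5) = 177.75, f(7) = 209, f(7.5) = 242.75.
Sum = Δt · [f(3.5) + f(4) + f(4.5) + ...].
Sum = 589.875.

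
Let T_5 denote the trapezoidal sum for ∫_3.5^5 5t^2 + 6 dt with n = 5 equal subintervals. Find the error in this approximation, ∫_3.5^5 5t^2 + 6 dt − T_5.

Exact integral: ∫_3.5^5 f(t) dt = 145.875.
T_5 = 145.9875.
Error = 145.875 − 145.9875 = -0.1125.

-0.1125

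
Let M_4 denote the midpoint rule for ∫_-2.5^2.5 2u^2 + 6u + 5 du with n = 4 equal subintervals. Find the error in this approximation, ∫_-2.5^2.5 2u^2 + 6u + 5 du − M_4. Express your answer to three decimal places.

1.302

Exact integral: ∫_-2.5^2.5 f(u) du ≈ 45.83333.
M_4 = 44.53125.
Error ≈ 45.83333 − 44.53125 ≈ 1.302.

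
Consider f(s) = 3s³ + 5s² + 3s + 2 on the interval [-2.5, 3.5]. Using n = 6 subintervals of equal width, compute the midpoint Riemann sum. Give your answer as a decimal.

197

Δs = (3.5 − (-2.5))/6 = 1.
Midpoints: -2, -1, 0, 1, 2, 3.
f(-2) = -8, f(-1) = 1, f(0) = 2, f(1) = 13, f(2) = 52, f(3) = 137.
Sum = Δs · [f(-2) + f(-1) + f(0) + ...].
Sum = 197.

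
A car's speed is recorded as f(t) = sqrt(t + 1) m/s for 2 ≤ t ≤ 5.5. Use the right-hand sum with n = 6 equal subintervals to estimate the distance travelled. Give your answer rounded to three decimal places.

7.820

Δt = (5.5 − 2)/6 = 7/12.
Right endpoints: 31/12, 19/6, 3.75, 13/3, 59/12, 5.5.
f(31/12) ≈ 1.893, f(19/6) ≈ 2.041, f(3.75) ≈ 2.179, f(13/3) ≈ 2.309, f(59/12) ≈ 2.432, f(5.5) ≈ 2.550.
Sum = Δt · [f(31/12) + f(19/6) + f(3.75) + ...].
Sum ≈ 7.820.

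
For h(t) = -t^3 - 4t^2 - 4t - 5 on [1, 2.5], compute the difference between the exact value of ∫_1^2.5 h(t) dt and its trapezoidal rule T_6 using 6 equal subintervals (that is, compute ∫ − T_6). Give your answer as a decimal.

0.14453125

Exact integral: ∫_1^2.5 h(t) dt = -47.015625.
T_6 = -47.16015625.
Error = -47.015625 − (-47.16015625) = 0.14453125.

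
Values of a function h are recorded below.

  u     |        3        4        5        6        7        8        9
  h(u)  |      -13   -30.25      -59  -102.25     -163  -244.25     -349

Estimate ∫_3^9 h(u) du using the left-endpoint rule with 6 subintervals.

-611.75

Δu = 1.
Sum = 1·[(-13) + (-30.25) + (-59) + (-102.25) + (-163) + (-244.25)] = -611.75.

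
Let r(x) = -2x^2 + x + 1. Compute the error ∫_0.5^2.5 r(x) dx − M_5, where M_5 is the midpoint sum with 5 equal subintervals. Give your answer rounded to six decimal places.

-0.053333

Exact integral: ∫_0.5^2.5 r(x) dx ≈ -5.33333333.
M_5 = -5.28.
Error ≈ -5.33333333 − (-5.28) ≈ -0.053333.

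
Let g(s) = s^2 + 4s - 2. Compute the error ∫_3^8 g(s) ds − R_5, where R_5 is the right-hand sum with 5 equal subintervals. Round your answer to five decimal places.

Exact integral: ∫_3^8 g(s) ds ≈ 261.6666667.
R_5 = 300.
Error ≈ 261.6666667 − 300 ≈ -38.33333.

-38.33333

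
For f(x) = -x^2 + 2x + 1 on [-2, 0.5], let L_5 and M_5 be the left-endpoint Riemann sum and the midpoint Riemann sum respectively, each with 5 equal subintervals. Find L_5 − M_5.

L_5 = -6.25.
M_5 = -3.90625.
L_5 − M_5 = -2.34375.

-2.34375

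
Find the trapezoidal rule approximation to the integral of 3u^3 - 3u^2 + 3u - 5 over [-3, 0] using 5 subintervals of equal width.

Δu = (0 − (-3))/5 = 0.6.
f(-3) = -122, f(-2.4) = -70.952, f(-1.8) = -37.616, f(-1.2) = -18.104, f(-0.6) = -8.528, f(0) = -5.
T_5 = (Δu/2)·[f(u_0) + 2f(u_1) + ... + 2f(u_{4}) + f(u_5)].
Sum = -119.22.

-119.22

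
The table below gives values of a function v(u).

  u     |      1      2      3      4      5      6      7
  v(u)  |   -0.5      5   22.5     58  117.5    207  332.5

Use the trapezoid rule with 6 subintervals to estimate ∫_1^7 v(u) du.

576

Δu = 1.
T_6 = (1/2)·[(-0.5) + 2·5 + 2·22.5 + 2·58 + 2·117.5 + 2·207 + 332.5] = 576.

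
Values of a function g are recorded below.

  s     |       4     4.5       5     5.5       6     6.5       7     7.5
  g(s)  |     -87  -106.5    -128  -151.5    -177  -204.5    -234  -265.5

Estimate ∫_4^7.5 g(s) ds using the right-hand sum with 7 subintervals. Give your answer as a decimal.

Δs = 0.5.
Sum = 0.5·[(-106.5) + (-128) + (-151.5) + (-177) + (-204.5) + (-234) + (-265.5)] = -633.5.

-633.5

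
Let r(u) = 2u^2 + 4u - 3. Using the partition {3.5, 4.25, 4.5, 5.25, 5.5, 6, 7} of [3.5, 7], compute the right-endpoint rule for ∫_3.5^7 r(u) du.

Subinterval widths: 0.75, 0.25, 0.75, 0.25, 0.5, 1.
Right endpoints: 4.25, 4.5, 5.25, 5.5, 6, 7.
r(4.25) = 50.125, r(4.5) = 55.5, r(5.25) = 73.125, r(5.5) = 79.5, r(6) = 93, r(7) = 123.
Sum = Σ Δu_i · r(u_i).
Sum = 295.6875.

295.6875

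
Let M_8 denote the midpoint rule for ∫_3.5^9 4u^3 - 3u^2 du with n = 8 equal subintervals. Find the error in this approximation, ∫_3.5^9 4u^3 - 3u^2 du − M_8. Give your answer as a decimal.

15.59765625

Exact integral: ∫_3.5^9 f(u) du = 5724.8125.
M_8 = 5709.21484375.
Error = 5724.8125 − 5709.21484375 = 15.59765625.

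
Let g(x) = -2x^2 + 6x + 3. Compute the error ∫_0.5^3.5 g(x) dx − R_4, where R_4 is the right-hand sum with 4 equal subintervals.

2.8125

Exact integral: ∫_0.5^3.5 g(x) dx = 16.5.
R_4 = 13.6875.
Error = 16.5 − 13.6875 = 2.8125.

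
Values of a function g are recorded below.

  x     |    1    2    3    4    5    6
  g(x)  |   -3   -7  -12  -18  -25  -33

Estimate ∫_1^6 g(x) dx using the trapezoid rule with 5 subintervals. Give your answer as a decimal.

-80

Δx = 1.
T_5 = (1/2)·[(-3) + 2·(-7) + 2·(-12) + 2·(-18) + 2·(-25) + (-33)] = -80.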